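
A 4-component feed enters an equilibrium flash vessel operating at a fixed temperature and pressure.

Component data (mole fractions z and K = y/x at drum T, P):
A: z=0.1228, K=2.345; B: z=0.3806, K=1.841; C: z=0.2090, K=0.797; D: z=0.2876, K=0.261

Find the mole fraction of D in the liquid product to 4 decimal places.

x_D = 0.4075

Rachford–Rice: g(β) = Σ zᵢ(Kᵢ−1)/(1+β(Kᵢ−1)) = 0.
Check two-phase: ΣzᵢKᵢ = 1.2303 > 1 and Σzᵢ/Kᵢ = 1.6233 > 1, so g(0) = 0.2303 > 0 and g(1) = -0.6233 < 0.
Newton–Raphson from β = 0.34:
  β = 0.3400: g = 0.03282, g' = -0.5575 → β = 0.3989
  β = 0.3989: g = -0.00035, g' = -0.5710 → β = 0.3982
Converged at β = 0.3982.
Compositions from xᵢ = zᵢ/(1+β(Kᵢ−1)), yᵢ = Kᵢxᵢ:
  A: x = 0.0800, y = 0.1875
  B: x = 0.2851, y = 0.5249
  C: x = 0.2274, y = 0.1812
  D: x = 0.4075, y = 0.1064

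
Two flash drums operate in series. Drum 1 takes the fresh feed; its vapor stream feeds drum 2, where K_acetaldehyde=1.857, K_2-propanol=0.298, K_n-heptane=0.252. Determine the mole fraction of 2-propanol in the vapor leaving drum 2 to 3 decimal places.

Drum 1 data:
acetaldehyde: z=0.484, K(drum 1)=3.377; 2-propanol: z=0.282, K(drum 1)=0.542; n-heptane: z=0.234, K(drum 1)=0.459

y_2-propanol (drum 2) = 0.090

Drum 1:
Let ψ₁ = V/F and solve Σ zᵢ(Kᵢ−1)/(1+ψ₁(Kᵢ−1)) = 0.
Feasibility: ΣzᵢKᵢ = 1.895, Σzᵢ/Kᵢ = 1.173 — both > 1, two phases present.
Iterate (Newton) starting at ψ₁ = 0.49:
  ψ₁ = 0.490: g = 0.1927, g' = -0.809 → ψ₁ = 0.728
  ψ₁ = 0.728: g = 0.0186, g' = -0.686 → ψ₁ = 0.755
Converged at ψ₁ = 0.755.
Drum-1 compositions:
  acetaldehyde: x = 0.173, y = 0.585
  2-propanol: x = 0.431, y = 0.234
  n-heptane: x = 0.396, y = 0.182
Drum-2 feed = drum-1 vapor: z₂ = (0.5847, 0.2337, 0.1816).
Drum 2:
Newton–Raphson from ψ₂ = 0.5:
  ψ₂ = 0.500: g = -0.1190, g' = -0.743 → ψ₂ = 0.340
  ψ₂ = 0.340: g = -0.0096, g' = -0.639 → ψ₂ = 0.325
Converged at ψ₂ = 0.325.
  acetaldehyde: x = 0.457, y = 0.849
  2-propanol: x = 0.303, y = 0.090
  n-heptane: x = 0.240, y = 0.060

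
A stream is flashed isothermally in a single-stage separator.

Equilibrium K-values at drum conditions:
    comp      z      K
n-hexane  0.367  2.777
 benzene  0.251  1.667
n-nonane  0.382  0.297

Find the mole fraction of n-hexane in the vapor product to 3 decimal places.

y_n-hexane = 0.508

Let β = V/F and solve Σ zᵢ(Kᵢ−1)/(1+β(Kᵢ−1)) = 0.
g(0) = ΣzᵢKᵢ − 1 = 0.551 and g(1) = 1 − Σzᵢ/Kᵢ = -0.569, so a root lies in (0, 1).
Newton–Raphson from β = 0.5:
  β = 0.500: g = 0.0568, g' = -0.837 → β = 0.568
  β = 0.568: g = -0.0010, g' = -0.869 → β = 0.567
Converged at β = 0.567.
Compositions from xᵢ = zᵢ/(1+β(Kᵢ−1)), yᵢ = Kᵢxᵢ:
  n-hexane: x = 0.183, y = 0.508
  benzene: x = 0.182, y = 0.304
  n-nonane: x = 0.635, y = 0.189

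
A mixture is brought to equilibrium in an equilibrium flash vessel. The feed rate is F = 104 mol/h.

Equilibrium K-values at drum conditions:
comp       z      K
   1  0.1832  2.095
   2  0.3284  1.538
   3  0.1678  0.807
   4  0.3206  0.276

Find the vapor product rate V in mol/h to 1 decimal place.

Let ψ = V/F and solve Σ zᵢ(Kᵢ−1)/(1+ψ(Kᵢ−1)) = 0.
g(0) = ΣzᵢKᵢ − 1 = 0.1128 and g(1) = 1 − Σzᵢ/Kᵢ = -0.6705, so a root lies in (0, 1).
Iterate (Newton) starting at ψ = 0.66:
  ψ = 0.6600: g = -0.23481, g' = -0.7503 → ψ = 0.3471
  ψ = 0.3471: g = -0.05048, g' = -0.4898 → ψ = 0.2440
  ψ = 0.2440: g = -0.00142, g' = -0.4659 → ψ = 0.2410
Converged at ψ = 0.2410.
Then V = ψ·F = 0.2410·104 = 25.1 mol/h and L = F − V = 78.9 mol/h.

V = 25.1 mol/h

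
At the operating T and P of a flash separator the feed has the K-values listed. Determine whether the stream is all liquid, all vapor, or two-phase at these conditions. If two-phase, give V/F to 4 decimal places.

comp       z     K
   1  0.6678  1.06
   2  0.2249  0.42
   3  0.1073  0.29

ΣzᵢKᵢ = 0.8334; Σzᵢ/Kᵢ = 1.5355.
Since ΣzᵢKᵢ < 1 the mixture is below its bubble point — single liquid phase.

all liquid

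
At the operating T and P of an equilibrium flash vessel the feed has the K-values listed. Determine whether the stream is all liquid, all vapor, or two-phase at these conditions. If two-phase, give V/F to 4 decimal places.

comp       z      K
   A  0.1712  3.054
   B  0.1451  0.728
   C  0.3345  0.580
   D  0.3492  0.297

ΣzᵢKᵢ = 0.9262; Σzᵢ/Kᵢ = 2.0079.
Since ΣzᵢKᵢ < 1 the mixture is below its bubble point — single liquid phase.

all liquid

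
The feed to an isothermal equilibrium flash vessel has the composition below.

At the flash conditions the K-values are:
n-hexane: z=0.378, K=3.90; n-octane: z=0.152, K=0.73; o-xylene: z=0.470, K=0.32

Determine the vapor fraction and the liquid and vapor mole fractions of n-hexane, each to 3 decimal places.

Newton–Raphson from ψ = 0.5:
  ψ = 0.500: g = -0.0843, g' = -1.043 → ψ = 0.419
  ψ = 0.419: g = 0.0014, g' = -1.087 → ψ = 0.421
Converged at ψ = 0.421.
Compositions from xᵢ = zᵢ/(1+ψ(Kᵢ−1)), yᵢ = Kᵢxᵢ:
  n-hexane: x = 0.170, y = 0.664
  n-octane: x = 0.171, y = 0.125
  o-xylene: x = 0.658, y = 0.211

ψ = 0.421, x_n-hexane = 0.170, y_n-hexane = 0.664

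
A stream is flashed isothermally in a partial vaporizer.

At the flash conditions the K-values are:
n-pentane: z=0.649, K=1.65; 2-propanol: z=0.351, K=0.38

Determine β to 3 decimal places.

Let β = V/F and solve Σ zᵢ(Kᵢ−1)/(1+β(Kᵢ−1)) = 0.
Check two-phase: ΣzᵢKᵢ = 1.204 > 1 and Σzᵢ/Kᵢ = 1.317 > 1, so g(0) = 0.204 > 0 and g(1) = -0.317 < 0.
Binary case is linear: z₁(K₁−1)(1+β(K₂−1)) + z₂(K₂−1)(1+β(K₁−1)) = 0
⇒ β = [z₁(K₁−1)+z₂(K₂−1)] / [−(K₁−1)(K₂−1)] = 0.2042/0.4030 = 0.507

β = 0.507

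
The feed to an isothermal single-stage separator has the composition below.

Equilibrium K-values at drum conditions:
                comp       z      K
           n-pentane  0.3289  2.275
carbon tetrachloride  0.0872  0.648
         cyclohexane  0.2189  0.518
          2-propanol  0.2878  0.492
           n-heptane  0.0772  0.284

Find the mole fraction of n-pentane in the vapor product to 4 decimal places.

y_n-pentane = 0.6448

Newton iteration, ψ⁰ = 0.34:
  ψ = 0.3400: g = -0.11831, g' = -0.5245 → ψ = 0.1144
  ψ = 0.1144: g = 0.00686, g' = -0.6065 → ψ = 0.1258
Converged at ψ = 0.1258.
Compositions from xᵢ = zᵢ/(1+ψ(Kᵢ−1)), yᵢ = Kᵢxᵢ:
  n-pentane: x = 0.2834, y = 0.6448
  carbon tetrachloride: x = 0.0912, y = 0.0591
  cyclohexane: x = 0.2330, y = 0.1207
  2-propanol: x = 0.3075, y = 0.1513
  n-heptane: x = 0.0848, y = 0.0241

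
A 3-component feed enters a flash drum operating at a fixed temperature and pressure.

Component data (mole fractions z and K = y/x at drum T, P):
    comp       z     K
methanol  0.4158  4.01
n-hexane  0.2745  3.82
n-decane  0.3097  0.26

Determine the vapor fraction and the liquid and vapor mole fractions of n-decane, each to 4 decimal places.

Rachford–Rice: g(ψ) = Σ zᵢ(Kᵢ−1)/(1+ψ(Kᵢ−1)) = 0.
Check two-phase: ΣzᵢKᵢ = 2.7965 > 1 and Σzᵢ/Kᵢ = 1.3667 > 1, so g(0) = 1.7965 > 0 and g(1) = -0.3667 < 0.
Iterate (Newton) starting at ψ = 0.5:
  ψ = 0.5000: g = 0.45705, g' = -1.4035 → ψ = 0.8257
  ψ = 0.8257: g = 0.00256, g' = -1.6278 → ψ = 0.8272
Converged at ψ = 0.8272.
Compositions from xᵢ = zᵢ/(1+ψ(Kᵢ−1)), yᵢ = Kᵢxᵢ:
  methanol: x = 0.1191, y = 0.4778
  n-hexane: x = 0.0824, y = 0.3146
  n-decane: x = 0.7985, y = 0.2076

ψ = 0.8272, x_n-decane = 0.7985, y_n-decane = 0.2076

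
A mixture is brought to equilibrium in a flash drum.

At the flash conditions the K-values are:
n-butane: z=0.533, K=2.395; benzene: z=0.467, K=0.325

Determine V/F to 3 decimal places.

Material balance + equilibrium reduce to Σ zᵢ(Kᵢ−1)/(1+V/F(Kᵢ−1)) = 0.
Check two-phase: ΣzᵢKᵢ = 1.428 > 1 and Σzᵢ/Kᵢ = 1.659 > 1, so g(0) = 0.428 > 0 and g(1) = -0.659 < 0.
Binary case is linear: z₁(K₁−1)(1+V/F(K₂−1)) + z₂(K₂−1)(1+V/F(K₁−1)) = 0
⇒ V/F = [z₁(K₁−1)+z₂(K₂−1)] / [−(K₁−1)(K₂−1)] = 0.4283/0.9416 = 0.455

V/F = 0.455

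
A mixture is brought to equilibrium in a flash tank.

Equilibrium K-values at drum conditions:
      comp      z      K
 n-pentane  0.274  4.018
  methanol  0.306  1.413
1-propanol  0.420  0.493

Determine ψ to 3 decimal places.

ψ = 0.762

Rachford–Rice: g(ψ) = Σ zᵢ(Kᵢ−1)/(1+ψ(Kᵢ−1)) = 0.
Feasibility: ΣzᵢKᵢ = 1.740, Σzᵢ/Kᵢ = 1.137 — both > 1, two phases present.
Newton–Raphson from ψ = 0.63:
  ψ = 0.630: g = 0.0724, g' = -0.562 → ψ = 0.759
  ψ = 0.759: g = 0.0015, g' = -0.546 → ψ = 0.762
Converged at ψ = 0.762.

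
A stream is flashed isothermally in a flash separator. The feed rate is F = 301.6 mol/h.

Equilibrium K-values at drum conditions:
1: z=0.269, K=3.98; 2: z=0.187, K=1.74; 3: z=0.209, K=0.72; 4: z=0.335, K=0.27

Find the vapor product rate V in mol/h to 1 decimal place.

V = 140.7 mol/h

Material balance + equilibrium reduce to Σ zᵢ(Kᵢ−1)/(1+V/F(Kᵢ−1)) = 0.
g(0) = ΣzᵢKᵢ − 1 = 0.637 and g(1) = 1 − Σzᵢ/Kᵢ = -0.706, so a root lies in (0, 1).
Iterate (Newton) starting at V/F = 0.5:
  V/F = 0.500: g = -0.0302, g' = -0.905 → V/F = 0.467
Converged at V/F = 0.467.
Then V = V/F·F = 0.4666·301.6 = 140.7 mol/h and L = F − V = 160.9 mol/h.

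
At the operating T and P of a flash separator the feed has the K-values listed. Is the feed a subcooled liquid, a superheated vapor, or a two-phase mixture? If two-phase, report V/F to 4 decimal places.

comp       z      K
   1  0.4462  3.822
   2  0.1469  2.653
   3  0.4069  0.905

superheated vapor

ΣzᵢKᵢ = 2.4633; Σzᵢ/Kᵢ = 0.6217.
Since Σzᵢ/Kᵢ < 1 the mixture is above its dew point — single vapor phase.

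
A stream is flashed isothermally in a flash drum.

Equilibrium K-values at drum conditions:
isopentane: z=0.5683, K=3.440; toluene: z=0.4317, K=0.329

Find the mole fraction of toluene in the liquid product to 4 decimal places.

Rachford–Rice: g(V/F) = Σ zᵢ(Kᵢ−1)/(1+V/F(Kᵢ−1)) = 0.
Check two-phase: ΣzᵢKᵢ = 2.0970 > 1 and Σzᵢ/Kᵢ = 1.4774 > 1, so g(0) = 1.0970 > 0 and g(1) = -0.4774 < 0.
Newton–Raphson from V/F = 0.5:
  V/F = 0.5000: g = 0.18870, g' = -1.1267 → V/F = 0.6675
  V/F = 0.6675: g = 0.00287, g' = -1.1273 → V/F = 0.6700
Converged at V/F = 0.6700.
Compositions from xᵢ = zᵢ/(1+V/F(Kᵢ−1)), yᵢ = Kᵢxᵢ:
  isopentane: x = 0.2157, y = 0.7420
  toluene: x = 0.7843, y = 0.2580

x_toluene = 0.7843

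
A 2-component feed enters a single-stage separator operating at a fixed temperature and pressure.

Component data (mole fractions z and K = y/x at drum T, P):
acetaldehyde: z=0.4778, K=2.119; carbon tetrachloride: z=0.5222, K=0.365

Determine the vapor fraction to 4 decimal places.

Let ψ = V/F and solve Σ zᵢ(Kᵢ−1)/(1+ψ(Kᵢ−1)) = 0.
Feasibility: ΣzᵢKᵢ = 1.2031, Σzᵢ/Kᵢ = 1.6562 — both > 1, two phases present.
Binary case is linear: z₁(K₁−1)(1+ψ(K₂−1)) + z₂(K₂−1)(1+ψ(K₁−1)) = 0
⇒ ψ = [z₁(K₁−1)+z₂(K₂−1)] / [−(K₁−1)(K₂−1)] = 0.20306/0.71057 = 0.2858

ψ = 0.2858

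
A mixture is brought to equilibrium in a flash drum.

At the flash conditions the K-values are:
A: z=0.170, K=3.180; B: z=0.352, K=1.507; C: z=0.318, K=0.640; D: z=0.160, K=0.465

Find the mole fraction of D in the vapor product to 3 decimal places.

y_D = 0.116

Material balance + equilibrium reduce to Σ zᵢ(Kᵢ−1)/(1+β(Kᵢ−1)) = 0.
Check two-phase: ΣzᵢKᵢ = 1.349 > 1 and Σzᵢ/Kᵢ = 1.128 > 1, so g(0) = 0.349 > 0 and g(1) = -0.128 < 0.
Newton–Raphson from β = 0.66:
  β = 0.660: g = 0.0032, g' = -0.367 → β = 0.669
Converged at β = 0.669.
Compositions from xᵢ = zᵢ/(1+β(Kᵢ−1)), yᵢ = Kᵢxᵢ:
  A: x = 0.069, y = 0.220
  B: x = 0.263, y = 0.396
  C: x = 0.419, y = 0.268
  D: x = 0.249, y = 0.116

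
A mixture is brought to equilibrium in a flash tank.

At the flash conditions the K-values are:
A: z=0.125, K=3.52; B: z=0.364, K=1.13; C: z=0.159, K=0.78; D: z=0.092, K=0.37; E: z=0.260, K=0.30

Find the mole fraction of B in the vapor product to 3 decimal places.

Newton iteration, V/F⁰ = 0.5:
  V/F = 0.500: g = -0.2201, g' = -0.550 → V/F = 0.100
  V/F = 0.100: g = 0.0052, g' = -0.710 → V/F = 0.107
Converged at V/F = 0.107.
Compositions from xᵢ = zᵢ/(1+V/F(Kᵢ−1)), yᵢ = Kᵢxᵢ:
  A: x = 0.098, y = 0.346
  B: x = 0.359, y = 0.406
  C: x = 0.163, y = 0.127
  D: x = 0.099, y = 0.037
  E: x = 0.281, y = 0.084

y_B = 0.406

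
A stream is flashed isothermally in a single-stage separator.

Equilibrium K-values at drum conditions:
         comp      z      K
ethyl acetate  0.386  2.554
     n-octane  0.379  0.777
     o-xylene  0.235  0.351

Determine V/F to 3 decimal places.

Material balance + equilibrium reduce to Σ zᵢ(Kᵢ−1)/(1+V/F(Kᵢ−1)) = 0.
g(0) = ΣzᵢKᵢ − 1 = 0.363 and g(1) = 1 − Σzᵢ/Kᵢ = -0.308, so a root lies in (0, 1).
Newton–Raphson from V/F = 0.5:
  V/F = 0.500: g = 0.0167, g' = -0.536 → V/F = 0.531
Converged at V/F = 0.531.

V/F = 0.531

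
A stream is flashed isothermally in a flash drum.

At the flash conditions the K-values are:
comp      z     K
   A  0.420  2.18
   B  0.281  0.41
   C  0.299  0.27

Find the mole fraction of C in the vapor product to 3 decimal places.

Material balance + equilibrium reduce to Σ zᵢ(Kᵢ−1)/(1+β(Kᵢ−1)) = 0.
g(0) = ΣzᵢKᵢ − 1 = 0.112 and g(1) = 1 − Σzᵢ/Kᵢ = -0.985, so a root lies in (0, 1).
Newton iteration, β⁰ = 0.63:
  β = 0.630: g = -0.3837, g' = -0.986 → β = 0.241
  β = 0.241: g = -0.0723, g' = -0.722 → β = 0.141
  β = 0.141: g = 0.0008, g' = -0.744 → β = 0.142
Converged at β = 0.142.
Compositions from xᵢ = zᵢ/(1+β(Kᵢ−1)), yᵢ = Kᵢxᵢ:
  A: x = 0.360, y = 0.784
  B: x = 0.307, y = 0.126
  C: x = 0.334, y = 0.090

y_C = 0.090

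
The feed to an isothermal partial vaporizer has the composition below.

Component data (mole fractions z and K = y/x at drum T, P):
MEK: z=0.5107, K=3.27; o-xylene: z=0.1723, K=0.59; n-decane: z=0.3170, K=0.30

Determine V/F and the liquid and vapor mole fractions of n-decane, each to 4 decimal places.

Rachford–Rice: g(V/F) = Σ zᵢ(Kᵢ−1)/(1+V/F(Kᵢ−1)) = 0.
Feasibility: ΣzᵢKᵢ = 1.8667, Σzᵢ/Kᵢ = 1.5049 — both > 1, two phases present.
Newton iteration, V/F⁰ = 0.5:
  V/F = 0.5000: g = 0.11275, g' = -0.9908 → V/F = 0.6138
  V/F = 0.6138: g = 0.00092, g' = -0.9887 → V/F = 0.6147
Converged at V/F = 0.6147.
Compositions from xᵢ = zᵢ/(1+V/F(Kᵢ−1)), yᵢ = Kᵢxᵢ:
  MEK: x = 0.2132, y = 0.6972
  o-xylene: x = 0.2304, y = 0.1359
  n-decane: x = 0.5564, y = 0.1669

V/F = 0.6147, x_n-decane = 0.5564, y_n-decane = 0.1669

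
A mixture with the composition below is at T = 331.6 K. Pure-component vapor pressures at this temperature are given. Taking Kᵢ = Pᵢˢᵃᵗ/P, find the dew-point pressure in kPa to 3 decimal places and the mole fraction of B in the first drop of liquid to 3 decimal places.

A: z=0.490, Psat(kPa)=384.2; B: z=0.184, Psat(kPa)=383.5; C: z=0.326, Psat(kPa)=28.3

At the dew point ψ → 1, so Σzᵢ/Kᵢ = 1 with Kᵢ = Pᵢˢᵃᵗ/P ⇒ 1/P = Σzᵢ/Pᵢˢᵃᵗ.
1/P = 0.490/384.2 + 0.184/383.5 + 0.326/28.3 = 0.013275 ⇒ P = 75.332 kPa
xᵢ = zᵢP/Pᵢˢᵃᵗ ⇒ x_B = 0.184·75.332/383.5 = 0.036

Pdew = 75.332 kPa, x_B = 0.036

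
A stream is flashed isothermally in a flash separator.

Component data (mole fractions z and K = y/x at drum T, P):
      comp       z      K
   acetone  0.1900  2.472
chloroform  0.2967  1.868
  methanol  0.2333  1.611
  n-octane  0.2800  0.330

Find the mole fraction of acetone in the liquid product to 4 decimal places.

x_acetone = 0.0895

Rachford–Rice: g(V/F) = Σ zᵢ(Kᵢ−1)/(1+V/F(Kᵢ−1)) = 0.
g(0) = ΣzᵢKᵢ − 1 = 0.4922 and g(1) = 1 − Σzᵢ/Kᵢ = -0.2290, so a root lies in (0, 1).
Iterate (Newton) starting at V/F = 0.35:
  V/F = 0.3500: g = 0.25447, g' = -0.5844 → V/F = 0.7854
  V/F = 0.7854: g = -0.01681, g' = -0.7674 → V/F = 0.7635
  V/F = 0.7635: g = -0.00031, g' = -0.7395 → V/F = 0.7631
Converged at V/F = 0.7631.
Compositions from xᵢ = zᵢ/(1+V/F(Kᵢ−1)), yᵢ = Kᵢxᵢ:
  acetone: x = 0.0895, y = 0.2212
  chloroform: x = 0.1785, y = 0.3334
  methanol: x = 0.1591, y = 0.2563
  n-octane: x = 0.5729, y = 0.1891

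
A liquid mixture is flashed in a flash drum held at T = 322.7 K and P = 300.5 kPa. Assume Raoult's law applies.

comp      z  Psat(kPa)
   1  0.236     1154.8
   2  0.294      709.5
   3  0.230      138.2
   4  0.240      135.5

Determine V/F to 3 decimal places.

Raoult's law: Kᵢ = Pᵢˢᵃᵗ/P = Pᵢˢᵃᵗ/300.5.
  K_1 = 1154.8/300.5 = 3.84293, K_2 = 709.5/300.5 = 2.36106, K_3 = 138.2/300.5 = 0.45990, K_4 = 135.5/300.5 = 0.45092
Newton iteration, V/F⁰ = 0.5:
  V/F = 0.500: g = 0.1634, g' = -0.782 → V/F = 0.709
  V/F = 0.709: g = 0.0090, g' = -0.721 → V/F = 0.722
Converged at V/F = 0.722.

V/F = 0.722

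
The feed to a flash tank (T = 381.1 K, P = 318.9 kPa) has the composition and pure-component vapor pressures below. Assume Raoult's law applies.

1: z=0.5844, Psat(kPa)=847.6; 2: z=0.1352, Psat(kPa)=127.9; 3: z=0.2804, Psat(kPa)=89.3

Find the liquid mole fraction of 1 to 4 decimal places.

x_1 = 0.2920

Raoult's law: Kᵢ = Pᵢˢᵃᵗ/P = Pᵢˢᵃᵗ/318.9.
  K_1 = 847.6/318.9 = 2.657886, K_2 = 127.9/318.9 = 0.401066, K_3 = 89.3/318.9 = 0.280025
Rachford–Rice: g(V/F) = Σ zᵢ(Kᵢ−1)/(1+V/F(Kᵢ−1)) = 0.
Feasibility: ΣzᵢKᵢ = 1.6860, Σzᵢ/Kᵢ = 1.5583 — both > 1, two phases present.
Newton iteration, V/F⁰ = 0.5:
  V/F = 0.5000: g = 0.09872, g' = -0.9339 → V/F = 0.6057
  V/F = 0.6057: g = -0.00166, g' = -0.9764 → V/F = 0.6040
Converged at V/F = 0.6040.
Compositions from xᵢ = zᵢ/(1+V/F(Kᵢ−1)), yᵢ = Kᵢxᵢ:
  1: x = 0.2920, y = 0.7761
  2: x = 0.2118, y = 0.0850
  3: x = 0.4962, y = 0.1389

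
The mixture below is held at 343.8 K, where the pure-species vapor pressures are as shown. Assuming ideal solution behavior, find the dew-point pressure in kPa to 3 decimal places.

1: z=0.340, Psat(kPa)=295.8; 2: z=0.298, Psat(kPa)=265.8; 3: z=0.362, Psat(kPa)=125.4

At the dew point ψ → 1, so Σzᵢ/Kᵢ = 1 with Kᵢ = Pᵢˢᵃᵗ/P ⇒ 1/P = Σzᵢ/Pᵢˢᵃᵗ.
1/P = 0.340/295.8 + 0.298/265.8 + 0.362/125.4 = 0.005157 ⇒ P = 193.899 kPa

Pdew = 193.899 kPa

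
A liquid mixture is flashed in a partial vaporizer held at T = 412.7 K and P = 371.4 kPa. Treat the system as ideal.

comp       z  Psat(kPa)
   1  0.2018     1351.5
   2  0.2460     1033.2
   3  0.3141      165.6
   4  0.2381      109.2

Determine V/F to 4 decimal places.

V/F = 0.4589

Raoult's law: Kᵢ = Pᵢˢᵃᵗ/P = Pᵢˢᵃᵗ/371.4.
  K_1 = 1351.5/371.4 = 3.638934, K_2 = 1033.2/371.4 = 2.781906, K_3 = 165.6/371.4 = 0.445880, K_4 = 109.2/371.4 = 0.294023
Material balance + equilibrium reduce to Σ zᵢ(Kᵢ−1)/(1+V/F(Kᵢ−1)) = 0.
Feasibility: ΣzᵢKᵢ = 1.6287, Σzᵢ/Kᵢ = 1.6581 — both > 1, two phases present.
Newton iteration, V/F⁰ = 0.46:
  V/F = 0.4600: g = -0.00109, g' = -0.9566 → V/F = 0.4589
Converged at V/F = 0.4589.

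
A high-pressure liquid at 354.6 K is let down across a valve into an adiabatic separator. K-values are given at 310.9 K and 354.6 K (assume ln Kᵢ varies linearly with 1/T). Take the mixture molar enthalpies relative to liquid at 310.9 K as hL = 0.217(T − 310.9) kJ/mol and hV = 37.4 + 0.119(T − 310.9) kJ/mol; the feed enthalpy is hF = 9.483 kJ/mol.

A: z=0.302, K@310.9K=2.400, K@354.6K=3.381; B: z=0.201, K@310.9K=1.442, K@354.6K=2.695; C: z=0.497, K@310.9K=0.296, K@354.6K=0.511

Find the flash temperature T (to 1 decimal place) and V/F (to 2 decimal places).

T = 313.3 K, V/F = 0.24

Adiabatic flash: solve Rachford–Rice at each trial T, then check hF = ψ·hV(T) + (1−ψ)·hL(T).
  T = 310.9 K: K = (2.400, 1.442, 0.296), RR gives ψ = 0.206, H_out = 7.722 kJ/mol
  T = 354.6 K: K = (3.381, 2.695, 0.511), RR gives ψ = 0.789, H_out = 35.605 kJ/mol
  T = 332.8 K: K = (2.882, 2.014, 0.396), RR gives ψ = 0.498, H_out = 22.293 kJ/mol
  T = 321.9 K: K = (2.639, 1.715, 0.344), RR gives ψ = 0.359, H_out = 15.421 kJ/mol
  T = 316.4 K: K = (2.519, 1.575, 0.320), RR gives ψ = 0.285, H_out = 11.698 kJ/mol
  T = 313.6 K: K = (2.458, 1.506, 0.308), RR gives ψ = 0.246, H_out = 9.710 kJ/mol
  T = 312.2 K: K = (2.428, 1.473, 0.302), RR gives ψ = 0.226, H_out = 8.689 kJ/mol
Linear interpolation between T = 312.2 (H_out = 8.689) and T = 313.6 (H_out = 9.710) on hF = 9.483 gives T ≈ 313.3 K, at which ψ = 0.24.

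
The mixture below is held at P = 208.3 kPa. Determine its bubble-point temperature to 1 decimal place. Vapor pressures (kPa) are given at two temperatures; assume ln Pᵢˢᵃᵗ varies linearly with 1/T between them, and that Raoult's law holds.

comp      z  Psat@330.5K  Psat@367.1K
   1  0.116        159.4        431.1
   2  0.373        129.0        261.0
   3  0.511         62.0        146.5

T = 363.9 K

Bubble-point temperature: ΣzᵢPᵢˢᵃᵗ(T) = P. Interpolate ln Pᵢˢᵃᵗ = aᵢ + bᵢ/T.
  T = 330.5 K: ΣzᵢPᵢˢᵃᵗ = 98.29 kPa
  T = 367.1 K: ΣzᵢPᵢˢᵃᵗ = 222.22 kPa
  T = 348.8 K: ΣzᵢPᵢˢᵃᵗ = 150.74 kPa
  T = 358.0 K: ΣzᵢPᵢˢᵃᵗ = 184.06 kPa
  T = 362.6 K: ΣzᵢPᵢˢᵃᵗ = 202.68 kPa
  T = 364.9 K: ΣzᵢPᵢˢᵃᵗ = 212.50 kPa
Interpolating between 362.6 K and 364.9 K gives T ≈ 363.9 K.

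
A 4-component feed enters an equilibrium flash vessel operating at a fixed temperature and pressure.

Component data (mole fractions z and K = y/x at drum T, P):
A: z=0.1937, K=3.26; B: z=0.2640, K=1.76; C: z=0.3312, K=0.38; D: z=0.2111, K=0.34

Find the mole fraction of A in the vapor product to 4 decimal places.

y_A = 0.3774

Let ψ = V/F and solve Σ zᵢ(Kᵢ−1)/(1+ψ(Kᵢ−1)) = 0.
g(0) = ΣzᵢKᵢ − 1 = 0.2937 and g(1) = 1 − Σzᵢ/Kᵢ = -0.7019, so a root lies in (0, 1).
Newton iteration, ψ⁰ = 0.32:
  ψ = 0.3200: g = -0.01737, g' = -0.7778 → ψ = 0.2977
  ψ = 0.2977: g = 0.00012, g' = -0.7889 → ψ = 0.2978
Converged at ψ = 0.2978.
Compositions from xᵢ = zᵢ/(1+ψ(Kᵢ−1)), yᵢ = Kᵢxᵢ:
  A: x = 0.1158, y = 0.3774
  B: x = 0.2153, y = 0.3789
  C: x = 0.4062, y = 0.1544
  D: x = 0.2627, y = 0.0893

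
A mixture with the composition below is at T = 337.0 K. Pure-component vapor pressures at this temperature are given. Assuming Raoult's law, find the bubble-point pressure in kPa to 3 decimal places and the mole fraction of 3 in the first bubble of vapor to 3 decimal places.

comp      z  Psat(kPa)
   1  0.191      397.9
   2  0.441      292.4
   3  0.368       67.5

At the bubble point ψ → 0, so ΣzᵢKᵢ = 1 with Kᵢ = Pᵢˢᵃᵗ/P ⇒ P = ΣzᵢPᵢˢᵃᵗ.
P = 0.191·397.9 + 0.441·292.4 + 0.368·67.5 = 229.787 kPa
yᵢ = zᵢPᵢˢᵃᵗ/P ⇒ y_3 = 0.368·67.5/229.787 = 0.108

Pbub = 229.787 kPa, y_3 = 0.108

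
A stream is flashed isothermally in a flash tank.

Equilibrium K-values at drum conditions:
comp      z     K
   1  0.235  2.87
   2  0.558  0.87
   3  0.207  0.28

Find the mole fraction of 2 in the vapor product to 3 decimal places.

Rachford–Rice: g(V/F) = Σ zᵢ(Kᵢ−1)/(1+V/F(Kᵢ−1)) = 0.
Feasibility: ΣzᵢKᵢ = 1.218, Σzᵢ/Kᵢ = 1.463 — both > 1, two phases present.
Newton iteration, V/F⁰ = 0.32:
  V/F = 0.320: g = 0.0056, g' = -0.513 → V/F = 0.331
Converged at V/F = 0.331.
Compositions from xᵢ = zᵢ/(1+V/F(Kᵢ−1)), yᵢ = Kᵢxᵢ:
  1: x = 0.145, y = 0.417
  2: x = 0.583, y = 0.507
  3: x = 0.272, y = 0.076

y_2 = 0.507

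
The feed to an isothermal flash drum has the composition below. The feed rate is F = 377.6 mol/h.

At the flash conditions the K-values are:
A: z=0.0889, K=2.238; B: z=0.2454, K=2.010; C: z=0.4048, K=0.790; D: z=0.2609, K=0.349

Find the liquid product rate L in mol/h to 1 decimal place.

L = 292.8 mol/h

Newton iteration, β⁰ = 0.65:
  β = 0.6500: g = -0.18227, g' = -0.4893 → β = 0.2775
  β = 0.2775: g = -0.02204, g' = -0.4130 → β = 0.2241
  β = 0.2241: g = 0.00020, g' = -0.4212 → β = 0.2246
Converged at β = 0.2246.
Then V = β·F = 0.2246·377.6 = 84.8 mol/h and L = F − V = 292.8 mol/h.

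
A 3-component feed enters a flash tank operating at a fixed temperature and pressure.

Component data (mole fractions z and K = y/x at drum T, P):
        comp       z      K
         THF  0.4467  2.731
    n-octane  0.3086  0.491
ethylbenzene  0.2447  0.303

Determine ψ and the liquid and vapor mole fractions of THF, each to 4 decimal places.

ψ = 0.4283, x_THF = 0.2565, y_THF = 0.7005

Let ψ = V/F and solve Σ zᵢ(Kᵢ−1)/(1+ψ(Kᵢ−1)) = 0.
g(0) = ΣzᵢKᵢ − 1 = 0.4456 and g(1) = 1 − Σzᵢ/Kᵢ = -0.5997, so a root lies in (0, 1).
Iterate (Newton) starting at ψ = 0.5:
  ψ = 0.5000: g = -0.05800, g' = -0.8085 → ψ = 0.4283
Converged at ψ = 0.4283.
Compositions from xᵢ = zᵢ/(1+ψ(Kᵢ−1)), yᵢ = Kᵢxᵢ:
  THF: x = 0.2565, y = 0.7005
  n-octane: x = 0.3946, y = 0.1938
  ethylbenzene: x = 0.3488, y = 0.1057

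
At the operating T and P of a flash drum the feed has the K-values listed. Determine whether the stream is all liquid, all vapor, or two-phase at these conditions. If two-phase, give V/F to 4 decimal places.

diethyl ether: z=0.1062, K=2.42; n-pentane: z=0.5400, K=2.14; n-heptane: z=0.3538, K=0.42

ΣzᵢKᵢ = 1.5612; Σzᵢ/Kᵢ = 1.1386.
Both exceed 1, so a two-phase solution exists.
Rachford–Rice: g(ψ) = Σ zᵢ(Kᵢ−1)/(1+ψ(Kᵢ−1)) = 0.
Newton–Raphson from ψ = 0.42:
  ψ = 0.4200: g = 0.23946, g' = -0.6130 → ψ = 0.8107
  ψ = 0.8107: g = 0.00273, g' = -0.6598 → ψ = 0.8148
Converged at ψ = 0.8148.

two-phase, V/F = 0.8148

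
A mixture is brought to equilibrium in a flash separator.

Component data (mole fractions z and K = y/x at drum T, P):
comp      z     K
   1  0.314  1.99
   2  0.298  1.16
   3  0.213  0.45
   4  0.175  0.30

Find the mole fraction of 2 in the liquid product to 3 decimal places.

Rachford–Rice: g(V/F) = Σ zᵢ(Kᵢ−1)/(1+V/F(Kᵢ−1)) = 0.
g(0) = ΣzᵢKᵢ − 1 = 0.119 and g(1) = 1 − Σzᵢ/Kᵢ = -0.471, so a root lies in (0, 1).
Newton–Raphson from V/F = 0.5:
  V/F = 0.500: g = -0.0980, g' = -0.470 → V/F = 0.291
  V/F = 0.291: g = -0.0066, g' = -0.419 → V/F = 0.276
Converged at V/F = 0.276.
Compositions from xᵢ = zᵢ/(1+V/F(Kᵢ−1)), yᵢ = Kᵢxᵢ:
  1: x = 0.247, y = 0.491
  2: x = 0.285, y = 0.331
  3: x = 0.251, y = 0.113
  4: x = 0.217, y = 0.065

x_2 = 0.285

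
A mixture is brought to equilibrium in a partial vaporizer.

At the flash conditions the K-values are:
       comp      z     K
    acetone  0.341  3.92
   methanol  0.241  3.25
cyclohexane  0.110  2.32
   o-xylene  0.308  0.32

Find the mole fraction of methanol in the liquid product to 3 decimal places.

Let ψ = V/F and solve Σ zᵢ(Kᵢ−1)/(1+ψ(Kᵢ−1)) = 0.
Feasibility: ΣzᵢKᵢ = 2.474, Σzᵢ/Kᵢ = 1.171 — both > 1, two phases present.
Newton iteration, ψ⁰ = 0.47:
  ψ = 0.470: g = 0.4650, g' = -1.185 → ψ = 0.862
  ψ = 0.862: g = 0.0290, g' = -1.250 → ψ = 0.886
  ψ = 0.886: g = -0.0006, g' = -1.303 → ψ = 0.885
Converged at ψ = 0.885.
Compositions from xᵢ = zᵢ/(1+ψ(Kᵢ−1)), yᵢ = Kᵢxᵢ:
  acetone: x = 0.095, y = 0.373
  methanol: x = 0.081, y = 0.262
  cyclohexane: x = 0.051, y = 0.118
  o-xylene: x = 0.774, y = 0.248

x_methanol = 0.081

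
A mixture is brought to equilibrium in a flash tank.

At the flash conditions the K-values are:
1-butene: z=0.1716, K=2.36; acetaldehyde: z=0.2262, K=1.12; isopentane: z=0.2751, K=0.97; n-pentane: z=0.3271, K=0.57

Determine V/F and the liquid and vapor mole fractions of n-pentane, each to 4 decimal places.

V/F = 0.3948, x_n-pentane = 0.3940, y_n-pentane = 0.2246

Rachford–Rice: g(V/F) = Σ zᵢ(Kᵢ−1)/(1+V/F(Kᵢ−1)) = 0.
Feasibility: ΣzᵢKᵢ = 1.1116, Σzᵢ/Kᵢ = 1.1321 — both > 1, two phases present.
Iterate (Newton) starting at V/F = 0.5:
  V/F = 0.5000: g = -0.02303, g' = -0.2138 → V/F = 0.3922
  V/F = 0.3922: g = 0.00057, g' = -0.2257 → V/F = 0.3948
Converged at V/F = 0.3948.
Compositions from xᵢ = zᵢ/(1+V/F(Kᵢ−1)), yᵢ = Kᵢxᵢ:
  1-butene: x = 0.1117, y = 0.2635
  acetaldehyde: x = 0.2160, y = 0.2419
  isopentane: x = 0.2784, y = 0.2700
  n-pentane: x = 0.3940, y = 0.2246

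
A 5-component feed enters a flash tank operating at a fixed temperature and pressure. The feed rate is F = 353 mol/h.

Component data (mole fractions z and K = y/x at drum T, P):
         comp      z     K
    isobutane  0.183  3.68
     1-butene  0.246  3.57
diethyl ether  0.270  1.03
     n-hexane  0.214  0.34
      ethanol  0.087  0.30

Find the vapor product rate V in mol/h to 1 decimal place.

V = 256.3 mol/h

Rachford–Rice: g(V/F) = Σ zᵢ(Kᵢ−1)/(1+V/F(Kᵢ−1)) = 0.
Feasibility: ΣzᵢKᵢ = 1.929, Σzᵢ/Kᵢ = 1.300 — both > 1, two phases present.
Newton–Raphson from V/F = 0.5:
  V/F = 0.500: g = 0.1898, g' = -0.860 → V/F = 0.721
  V/F = 0.721: g = 0.0047, g' = -0.866 → V/F = 0.726
Converged at V/F = 0.726.
Then V = V/F·F = 0.7260·353 = 256.3 mol/h and L = F − V = 96.7 mol/h.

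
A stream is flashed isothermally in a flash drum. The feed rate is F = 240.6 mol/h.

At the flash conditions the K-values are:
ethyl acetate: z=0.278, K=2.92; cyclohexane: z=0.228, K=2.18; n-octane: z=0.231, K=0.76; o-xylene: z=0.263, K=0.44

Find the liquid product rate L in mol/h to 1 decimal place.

L = 42.1 mol/h

Let ψ = V/F and solve Σ zᵢ(Kᵢ−1)/(1+ψ(Kᵢ−1)) = 0.
Feasibility: ΣzᵢKᵢ = 1.600, Σzᵢ/Kᵢ = 1.101 — both > 1, two phases present.
Iterate (Newton) starting at ψ = 0.5:
  ψ = 0.500: g = 0.1740, g' = -0.569 → ψ = 0.806
  ψ = 0.806: g = 0.0103, g' = -0.536 → ψ = 0.825
Converged at ψ = 0.825.
Then V = ψ·F = 0.8250·240.6 = 198.5 mol/h and L = F − V = 42.1 mol/h.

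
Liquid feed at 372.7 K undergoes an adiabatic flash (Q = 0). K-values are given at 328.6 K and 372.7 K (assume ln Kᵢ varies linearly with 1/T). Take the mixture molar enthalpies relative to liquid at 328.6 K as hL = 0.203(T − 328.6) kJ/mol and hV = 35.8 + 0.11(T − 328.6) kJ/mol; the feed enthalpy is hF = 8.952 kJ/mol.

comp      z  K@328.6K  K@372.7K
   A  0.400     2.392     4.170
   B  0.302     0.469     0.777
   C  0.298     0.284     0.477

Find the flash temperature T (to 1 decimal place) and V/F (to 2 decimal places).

T = 330.6 K, V/F = 0.24

Adiabatic flash: solve Rachford–Rice at each trial T, then check hF = ψ·hV(T) + (1−ψ)·hL(T).
  T = 328.6 K: K = (2.392, 0.469, 0.284), RR gives ψ = 0.209, H_out = 7.483 kJ/mol
  T = 372.7 K: K = (4.170, 0.777, 0.477), RR gives ψ = 0.815, H_out = 34.781 kJ/mol
  T = 350.6 K: K = (3.212, 0.613, 0.374), RR gives ψ = 0.505, H_out = 21.503 kJ/mol
  T = 339.6 K: K = (2.785, 0.539, 0.327), RR gives ψ = 0.364, H_out = 14.885 kJ/mol
  T = 334.1 K: K = (2.584, 0.503, 0.305), RR gives ψ = 0.290, H_out = 11.334 kJ/mol
  T = 331.4 K: K = (2.489, 0.486, 0.295), RR gives ψ = 0.251, H_out = 9.489 kJ/mol
  T = 330.0 K: K = (2.440, 0.478, 0.289), RR gives ψ = 0.230, H_out = 8.499 kJ/mol
Linear interpolation between T = 330.0 (H_out = 8.499) and T = 331.4 (H_out = 9.489) on hF = 8.952 gives T ≈ 330.6 K, at which ψ = 0.24.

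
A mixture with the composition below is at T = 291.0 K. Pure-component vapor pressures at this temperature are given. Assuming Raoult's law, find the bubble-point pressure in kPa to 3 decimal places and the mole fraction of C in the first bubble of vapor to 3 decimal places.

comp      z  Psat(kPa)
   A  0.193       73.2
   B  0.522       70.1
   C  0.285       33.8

At the bubble point ψ → 0, so ΣzᵢKᵢ = 1 with Kᵢ = Pᵢˢᵃᵗ/P ⇒ P = ΣzᵢPᵢˢᵃᵗ.
P = 0.193·73.2 + 0.522·70.1 + 0.285·33.8 = 60.353 kPa
yᵢ = zᵢPᵢˢᵃᵗ/P ⇒ y_C = 0.285·33.8/60.353 = 0.160

Pbub = 60.353 kPa, y_C = 0.160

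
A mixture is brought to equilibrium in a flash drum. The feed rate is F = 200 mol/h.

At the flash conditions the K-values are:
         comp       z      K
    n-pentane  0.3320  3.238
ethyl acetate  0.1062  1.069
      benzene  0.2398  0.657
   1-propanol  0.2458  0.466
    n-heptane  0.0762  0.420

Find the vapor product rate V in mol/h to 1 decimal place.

V = 105.8 mol/h

Iterate (Newton) starting at β = 0.5:
  β = 0.5000: g = 0.01713, g' = -0.5932 → β = 0.5289
  β = 0.5289: g = 0.00019, g' = -0.5808 → β = 0.5292
Converged at β = 0.5292.
Then V = β·F = 0.5292·200 = 105.8 mol/h and L = F − V = 94.2 mol/h.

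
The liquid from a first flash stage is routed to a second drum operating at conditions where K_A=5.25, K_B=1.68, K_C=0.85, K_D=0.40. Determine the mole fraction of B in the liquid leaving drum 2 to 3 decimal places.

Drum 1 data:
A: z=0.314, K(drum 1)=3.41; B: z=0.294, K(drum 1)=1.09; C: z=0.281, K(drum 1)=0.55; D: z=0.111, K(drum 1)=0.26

x_B (drum 2) = 0.192

Drum 1:
Newton–Raphson from ψ₁ = 0.45:
  ψ₁ = 0.450: g = 0.1068, g' = -0.648 → ψ₁ = 0.615
  ψ₁ = 0.615: g = 0.0045, g' = -0.612 → ψ₁ = 0.622
Converged at ψ₁ = 0.622.
Drum-1 compositions:
  A: x = 0.126, y = 0.428
  B: x = 0.278, y = 0.303
  C: x = 0.390, y = 0.215
  D: x = 0.206, y = 0.053
Drum-2 feed = drum-1 liquid: z₂ = (0.1256, 0.2784, 0.3903, 0.2057).
Drum 2:
Let ψ₂ = V/F and solve Σ zᵢ(Kᵢ−1)/(1+ψ₂(Kᵢ−1)) = 0.
g(0) = ΣzᵢKᵢ − 1 = 0.541 and g(1) = 1 − Σzᵢ/Kᵢ = -0.163, so a root lies in (0, 1).
Newton iteration, ψ₂⁰ = 0.41:
  ψ₂ = 0.410: g = 0.1167, g' = -0.521 → ψ₂ = 0.634
  ψ₂ = 0.634: g = 0.0129, g' = -0.433 → ψ₂ = 0.664
Converged at ψ₂ = 0.664.
  A: x = 0.033, y = 0.173
  B: x = 0.192, y = 0.322
  C: x = 0.433, y = 0.368
  D: x = 0.342, y = 0.137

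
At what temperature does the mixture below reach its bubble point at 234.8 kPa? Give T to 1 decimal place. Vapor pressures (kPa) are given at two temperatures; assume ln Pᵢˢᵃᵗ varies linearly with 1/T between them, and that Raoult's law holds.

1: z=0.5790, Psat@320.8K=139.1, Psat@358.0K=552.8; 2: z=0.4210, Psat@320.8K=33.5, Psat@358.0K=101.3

T = 345.1 K

Bubble-point temperature: ΣzᵢPᵢˢᵃᵗ(T) = P. Interpolate ln Pᵢˢᵃᵗ = aᵢ + bᵢ/T.
  T = 320.8 K: ΣzᵢPᵢˢᵃᵗ = 94.64 kPa
  T = 358.0 K: ΣzᵢPᵢˢᵃᵗ = 362.72 kPa
  T = 339.4 K: ΣzᵢPᵢˢᵃᵗ = 192.02 kPa
  T = 348.7 K: ΣzᵢPᵢˢᵃᵗ = 266.10 kPa
  T = 344.0 K: ΣzᵢPᵢˢᵃᵗ = 226.14 kPa
  T = 346.4 K: ΣzᵢPᵢˢᵃᵗ = 245.86 kPa
Interpolating between 344.0 K and 346.4 K gives T ≈ 345.1 K.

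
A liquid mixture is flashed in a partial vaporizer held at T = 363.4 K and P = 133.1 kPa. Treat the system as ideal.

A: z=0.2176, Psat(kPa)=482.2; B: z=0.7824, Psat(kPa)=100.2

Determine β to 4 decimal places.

β = 0.5820

Raoult's law: Kᵢ = Pᵢˢᵃᵗ/P = Pᵢˢᵃᵗ/133.1.
  K_A = 482.2/133.1 = 3.622840, K_B = 100.2/133.1 = 0.752817
Material balance + equilibrium reduce to Σ zᵢ(Kᵢ−1)/(1+β(Kᵢ−1)) = 0.
Check two-phase: ΣzᵢKᵢ = 1.3773 > 1 and Σzᵢ/Kᵢ = 1.0994 > 1, so g(0) = 0.3773 > 0 and g(1) = -0.0994 < 0.
Binary case is linear: z₁(K₁−1)(1+β(K₂−1)) + z₂(K₂−1)(1+β(K₁−1)) = 0
⇒ β = [z₁(K₁−1)+z₂(K₂−1)] / [−(K₁−1)(K₂−1)] = 0.37733/0.64832 = 0.5820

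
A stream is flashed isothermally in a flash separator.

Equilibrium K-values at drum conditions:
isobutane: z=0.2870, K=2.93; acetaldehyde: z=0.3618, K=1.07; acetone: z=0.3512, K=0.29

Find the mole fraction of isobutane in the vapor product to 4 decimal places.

y_isobutane = 0.4830

Newton iteration, β⁰ = 0.5:
  β = 0.5000: g = -0.08023, g' = -0.7041 → β = 0.3860
  β = 0.3860: g = -0.00143, g' = -0.6887 → β = 0.3840
Converged at β = 0.3840.
Compositions from xᵢ = zᵢ/(1+β(Kᵢ−1)), yᵢ = Kᵢxᵢ:
  isobutane: x = 0.1648, y = 0.4830
  acetaldehyde: x = 0.3523, y = 0.3770
  acetone: x = 0.4828, y = 0.1400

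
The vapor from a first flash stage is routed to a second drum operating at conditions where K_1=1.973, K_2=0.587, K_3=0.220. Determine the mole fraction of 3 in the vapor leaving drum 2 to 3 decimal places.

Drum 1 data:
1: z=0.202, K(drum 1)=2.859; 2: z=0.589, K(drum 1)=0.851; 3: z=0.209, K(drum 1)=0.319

y_3 (drum 2) = 0.022

Drum 1:
Let ψ₁ = V/F and solve Σ zᵢ(Kᵢ−1)/(1+ψ₁(Kᵢ−1)) = 0.
g(0) = ΣzᵢKᵢ − 1 = 0.145 and g(1) = 1 − Σzᵢ/Kᵢ = -0.418, so a root lies in (0, 1).
Newton–Raphson from ψ₁ = 0.51:
  ψ₁ = 0.510: g = -0.1203, g' = -0.427 → ψ₁ = 0.228
  ψ₁ = 0.228: g = 0.0043, g' = -0.494 → ψ₁ = 0.237
Converged at ψ₁ = 0.237.
Drum-1 compositions:
  1: x = 0.140, y = 0.401
  2: x = 0.611, y = 0.520
  3: x = 0.249, y = 0.079
Drum-2 feed = drum-1 vapor: z₂ = (0.4009, 0.5196, 0.0795).
Drum 2:
Rachford–Rice: g(ψ₂) = Σ zᵢ(Kᵢ−1)/(1+ψ₂(Kᵢ−1)) = 0.
Feasibility: ΣzᵢKᵢ = 1.113, Σzᵢ/Kᵢ = 1.450 — both > 1, two phases present.
Newton iteration, ψ₂⁰ = 0.6:
  ψ₂ = 0.600: g = -0.1555, g' = -0.479 → ψ₂ = 0.275
  ψ₂ = 0.275: g = -0.0134, g' = -0.427 → ψ₂ = 0.244
Converged at ψ₂ = 0.244.
  1: x = 0.324, y = 0.639
  2: x = 0.578, y = 0.339
  3: x = 0.098, y = 0.022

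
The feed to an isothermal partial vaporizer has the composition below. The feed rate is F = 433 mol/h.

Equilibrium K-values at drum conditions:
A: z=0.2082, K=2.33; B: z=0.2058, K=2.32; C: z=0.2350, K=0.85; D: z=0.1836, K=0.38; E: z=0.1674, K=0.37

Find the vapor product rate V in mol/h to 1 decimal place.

Let β = V/F and solve Σ zᵢ(Kᵢ−1)/(1+β(Kᵢ−1)) = 0.
g(0) = ΣzᵢKᵢ − 1 = 0.2940 and g(1) = 1 − Σzᵢ/Kᵢ = -0.3901, so a root lies in (0, 1).
Iterate (Newton) starting at β = 0.6:
  β = 0.6000: g = -0.08395, g' = -0.5827 → β = 0.4559
  β = 0.4559: g = -0.00251, g' = -0.5565 → β = 0.4514
Converged at β = 0.4514.
Then V = β·F = 0.4514·433 = 195.5 mol/h and L = F − V = 237.5 mol/h.

V = 195.5 mol/h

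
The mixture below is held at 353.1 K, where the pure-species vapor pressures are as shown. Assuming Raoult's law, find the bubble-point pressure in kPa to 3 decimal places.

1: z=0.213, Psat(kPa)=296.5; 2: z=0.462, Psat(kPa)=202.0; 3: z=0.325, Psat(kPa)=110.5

At the bubble point ψ → 0, so ΣzᵢKᵢ = 1 with Kᵢ = Pᵢˢᵃᵗ/P ⇒ P = ΣzᵢPᵢˢᵃᵗ.
P = 0.213·296.5 + 0.462·202.0 + 0.325·110.5 = 192.391 kPa

Pbub = 192.391 kPa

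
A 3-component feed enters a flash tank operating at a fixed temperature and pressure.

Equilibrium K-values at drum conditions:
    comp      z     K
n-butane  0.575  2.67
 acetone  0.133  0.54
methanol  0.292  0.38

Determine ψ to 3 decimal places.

Newton iteration, ψ⁰ = 0.49:
  ψ = 0.490: g = 0.1891, g' = -0.764 → ψ = 0.738
  ψ = 0.738: g = 0.0040, g' = -0.768 → ψ = 0.743
Converged at ψ = 0.743.

ψ = 0.743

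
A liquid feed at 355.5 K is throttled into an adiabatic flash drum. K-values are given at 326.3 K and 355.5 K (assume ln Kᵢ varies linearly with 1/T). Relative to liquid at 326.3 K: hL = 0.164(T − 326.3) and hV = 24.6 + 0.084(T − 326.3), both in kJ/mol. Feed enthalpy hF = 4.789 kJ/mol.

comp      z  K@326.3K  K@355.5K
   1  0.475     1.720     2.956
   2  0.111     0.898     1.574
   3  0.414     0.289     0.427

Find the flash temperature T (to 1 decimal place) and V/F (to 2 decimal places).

Adiabatic flash: solve Rachford–Rice at each trial T, then check hF = ψ·hV(T) + (1−ψ)·hL(T).
  T = 326.3 K: K = (1.720, 0.898, 0.289), RR gives ψ = 0.080, H_out = 1.960 kJ/mol
  T = 355.5 K: K = (2.956, 1.574, 0.427), RR gives ψ = 0.757, H_out = 21.643 kJ/mol
  T = 340.9 K: K = (2.281, 1.203, 0.354), RR gives ψ = 0.495, H_out = 13.991 kJ/mol
  T = 333.6 K: K = (1.987, 1.043, 0.321), RR gives ψ = 0.323, H_out = 8.949 kJ/mol
  T = 330.0 K: K = (1.852, 0.969, 0.305), RR gives ψ = 0.215, H_out = 5.843 kJ/mol
  T = 328.1 K: K = (1.783, 0.932, 0.297), RR gives ψ = 0.150, H_out = 3.955 kJ/mol
Linear interpolation between T = 328.1 (H_out = 3.955) and T = 330.0 (H_out = 5.843) on hF = 4.789 gives T ≈ 328.9 K, at which ψ = 0.18.

T = 328.9 K, V/F = 0.18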